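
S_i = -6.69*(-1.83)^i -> [-6.69, 12.24, -22.4, 41.0, -75.03]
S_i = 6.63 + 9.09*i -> [6.63, 15.72, 24.81, 33.9, 42.99]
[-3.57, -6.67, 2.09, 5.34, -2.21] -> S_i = Random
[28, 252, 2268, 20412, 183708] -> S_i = 28*9^i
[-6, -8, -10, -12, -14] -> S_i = -6 + -2*i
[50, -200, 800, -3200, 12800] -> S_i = 50*-4^i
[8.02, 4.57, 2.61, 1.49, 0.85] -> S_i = 8.02*0.57^i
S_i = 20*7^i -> [20, 140, 980, 6860, 48020]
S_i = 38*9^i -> [38, 342, 3078, 27702, 249318]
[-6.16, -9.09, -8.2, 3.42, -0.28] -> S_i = Random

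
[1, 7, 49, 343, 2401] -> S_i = 1*7^i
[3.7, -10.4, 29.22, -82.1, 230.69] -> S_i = 3.70*(-2.81)^i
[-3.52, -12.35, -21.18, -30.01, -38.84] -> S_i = -3.52 + -8.83*i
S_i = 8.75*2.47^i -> [8.75, 21.61, 53.38, 131.86, 325.68]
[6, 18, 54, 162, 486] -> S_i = 6*3^i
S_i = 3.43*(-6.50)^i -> [3.43, -22.3, 144.92, -941.96, 6122.76]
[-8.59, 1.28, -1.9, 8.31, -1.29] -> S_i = Random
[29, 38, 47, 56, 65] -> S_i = 29 + 9*i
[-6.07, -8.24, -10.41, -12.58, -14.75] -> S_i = -6.07 + -2.17*i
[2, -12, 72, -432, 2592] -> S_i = 2*-6^i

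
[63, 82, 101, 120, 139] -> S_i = 63 + 19*i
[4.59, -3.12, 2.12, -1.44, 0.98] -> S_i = 4.59*(-0.68)^i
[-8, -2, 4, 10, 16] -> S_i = -8 + 6*i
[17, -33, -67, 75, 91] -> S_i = Random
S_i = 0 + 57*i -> [0, 57, 114, 171, 228]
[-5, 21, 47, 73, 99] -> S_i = -5 + 26*i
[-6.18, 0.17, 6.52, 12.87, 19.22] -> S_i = -6.18 + 6.35*i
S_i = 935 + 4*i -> [935, 939, 943, 947, 951]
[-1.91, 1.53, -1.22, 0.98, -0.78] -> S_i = -1.91*(-0.80)^i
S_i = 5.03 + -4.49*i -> [5.03, 0.54, -3.95, -8.44, -12.93]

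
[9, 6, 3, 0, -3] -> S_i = 9 + -3*i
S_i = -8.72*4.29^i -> [-8.72, -37.41, -160.48, -688.48, -2953.56]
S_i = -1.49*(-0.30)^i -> [-1.49, 0.45, -0.13, 0.04, -0.01]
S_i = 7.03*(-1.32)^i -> [7.03, -9.28, 12.25, -16.17, 21.34]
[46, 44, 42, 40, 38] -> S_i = 46 + -2*i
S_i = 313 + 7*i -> [313, 320, 327, 334, 341]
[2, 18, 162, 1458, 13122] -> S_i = 2*9^i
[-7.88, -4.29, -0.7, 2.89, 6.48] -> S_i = -7.88 + 3.59*i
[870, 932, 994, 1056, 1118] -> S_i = 870 + 62*i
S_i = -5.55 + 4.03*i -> [-5.55, -1.52, 2.51, 6.54, 10.57]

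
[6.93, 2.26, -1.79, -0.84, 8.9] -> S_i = Random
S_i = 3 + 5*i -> [3, 8, 13, 18, 23]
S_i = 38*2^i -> [38, 76, 152, 304, 608]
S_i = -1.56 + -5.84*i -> [-1.56, -7.4, -13.24, -19.08, -24.92]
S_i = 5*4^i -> [5, 20, 80, 320, 1280]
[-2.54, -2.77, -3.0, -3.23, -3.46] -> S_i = -2.54 + -0.23*i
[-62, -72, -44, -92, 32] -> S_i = Random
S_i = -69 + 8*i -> [-69, -61, -53, -45, -37]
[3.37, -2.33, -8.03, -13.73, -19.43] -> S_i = 3.37 + -5.70*i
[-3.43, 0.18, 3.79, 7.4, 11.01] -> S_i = -3.43 + 3.61*i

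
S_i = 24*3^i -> [24, 72, 216, 648, 1944]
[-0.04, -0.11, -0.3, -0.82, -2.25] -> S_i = -0.04*2.74^i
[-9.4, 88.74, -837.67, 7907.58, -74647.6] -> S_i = -9.40*(-9.44)^i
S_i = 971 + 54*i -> [971, 1025, 1079, 1133, 1187]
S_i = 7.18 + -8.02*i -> [7.18, -0.84, -8.86, -16.88, -24.9]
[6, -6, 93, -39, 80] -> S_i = Random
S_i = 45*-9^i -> [45, -405, 3645, -32805, 295245]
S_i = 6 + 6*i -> [6, 12, 18, 24, 30]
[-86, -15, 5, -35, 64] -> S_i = Random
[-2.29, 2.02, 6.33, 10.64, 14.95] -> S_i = -2.29 + 4.31*i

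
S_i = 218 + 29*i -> [218, 247, 276, 305, 334]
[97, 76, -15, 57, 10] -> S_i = Random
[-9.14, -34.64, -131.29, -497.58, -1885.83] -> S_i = -9.14*3.79^i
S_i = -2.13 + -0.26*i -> [-2.13, -2.39, -2.65, -2.91, -3.17]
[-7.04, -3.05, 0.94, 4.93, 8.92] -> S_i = -7.04 + 3.99*i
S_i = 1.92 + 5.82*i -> [1.92, 7.74, 13.56, 19.38, 25.2]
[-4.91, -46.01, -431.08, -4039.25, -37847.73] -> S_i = -4.91*9.37^i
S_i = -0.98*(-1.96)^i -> [-0.98, 1.92, -3.76, 7.38, -14.46]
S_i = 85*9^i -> [85, 765, 6885, 61965, 557685]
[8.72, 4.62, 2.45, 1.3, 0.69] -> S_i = 8.72*0.53^i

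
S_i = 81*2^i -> [81, 162, 324, 648, 1296]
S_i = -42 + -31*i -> [-42, -73, -104, -135, -166]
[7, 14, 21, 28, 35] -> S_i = 7 + 7*i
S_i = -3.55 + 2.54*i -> [-3.55, -1.01, 1.53, 4.07, 6.61]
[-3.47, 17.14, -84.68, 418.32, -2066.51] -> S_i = -3.47*(-4.94)^i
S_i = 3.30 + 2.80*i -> [3.3, 6.1, 8.9, 11.7, 14.5]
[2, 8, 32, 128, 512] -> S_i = 2*4^i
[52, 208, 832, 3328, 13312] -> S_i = 52*4^i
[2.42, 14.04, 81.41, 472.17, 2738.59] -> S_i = 2.42*5.80^i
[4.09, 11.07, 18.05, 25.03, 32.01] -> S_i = 4.09 + 6.98*i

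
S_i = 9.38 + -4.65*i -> [9.38, 4.73, 0.08, -4.57, -9.22]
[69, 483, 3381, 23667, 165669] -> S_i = 69*7^i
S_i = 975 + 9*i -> [975, 984, 993, 1002, 1011]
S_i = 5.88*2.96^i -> [5.88, 17.4, 51.52, 152.49, 451.38]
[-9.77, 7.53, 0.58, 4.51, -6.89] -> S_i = Random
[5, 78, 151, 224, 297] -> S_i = 5 + 73*i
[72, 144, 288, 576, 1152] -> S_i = 72*2^i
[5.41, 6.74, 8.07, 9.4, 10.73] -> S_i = 5.41 + 1.33*i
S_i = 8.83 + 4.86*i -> [8.83, 13.69, 18.55, 23.41, 28.27]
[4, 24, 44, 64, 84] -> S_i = 4 + 20*i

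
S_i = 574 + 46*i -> [574, 620, 666, 712, 758]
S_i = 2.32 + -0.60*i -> [2.32, 1.72, 1.12, 0.52, -0.08]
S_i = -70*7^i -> [-70, -490, -3430, -24010, -168070]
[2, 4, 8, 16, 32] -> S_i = 2*2^i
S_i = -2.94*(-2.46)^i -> [-2.94, 7.23, -17.79, 43.77, -107.67]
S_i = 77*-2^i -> [77, -154, 308, -616, 1232]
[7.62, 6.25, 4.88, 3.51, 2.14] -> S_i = 7.62 + -1.37*i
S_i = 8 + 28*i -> [8, 36, 64, 92, 120]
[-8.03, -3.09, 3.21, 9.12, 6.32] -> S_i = Random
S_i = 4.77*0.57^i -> [4.77, 2.72, 1.55, 0.88, 0.5]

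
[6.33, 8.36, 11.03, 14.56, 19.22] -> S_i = 6.33*1.32^i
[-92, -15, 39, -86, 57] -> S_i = Random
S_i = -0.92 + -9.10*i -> [-0.92, -10.02, -19.12, -28.22, -37.32]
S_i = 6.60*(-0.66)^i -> [6.6, -4.36, 2.87, -1.9, 1.25]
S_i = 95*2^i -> [95, 190, 380, 760, 1520]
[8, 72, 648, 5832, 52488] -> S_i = 8*9^i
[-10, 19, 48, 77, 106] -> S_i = -10 + 29*i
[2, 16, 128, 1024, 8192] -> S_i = 2*8^i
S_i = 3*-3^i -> [3, -9, 27, -81, 243]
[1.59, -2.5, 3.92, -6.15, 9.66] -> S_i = 1.59*(-1.57)^i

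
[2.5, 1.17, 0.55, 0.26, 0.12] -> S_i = 2.50*0.47^i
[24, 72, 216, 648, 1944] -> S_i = 24*3^i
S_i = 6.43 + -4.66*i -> [6.43, 1.77, -2.89, -7.55, -12.21]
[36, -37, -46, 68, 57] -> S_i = Random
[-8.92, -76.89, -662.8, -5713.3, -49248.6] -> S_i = -8.92*8.62^i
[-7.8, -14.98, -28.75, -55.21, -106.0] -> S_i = -7.80*1.92^i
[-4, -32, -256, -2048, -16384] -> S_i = -4*8^i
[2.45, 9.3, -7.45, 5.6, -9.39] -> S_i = Random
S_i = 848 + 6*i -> [848, 854, 860, 866, 872]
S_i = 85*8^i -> [85, 680, 5440, 43520, 348160]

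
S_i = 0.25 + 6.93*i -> [0.25, 7.18, 14.11, 21.04, 27.97]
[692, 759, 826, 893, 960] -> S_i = 692 + 67*i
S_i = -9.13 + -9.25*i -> [-9.13, -18.38, -27.63, -36.88, -46.13]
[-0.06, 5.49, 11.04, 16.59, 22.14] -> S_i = -0.06 + 5.55*i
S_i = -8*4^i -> [-8, -32, -128, -512, -2048]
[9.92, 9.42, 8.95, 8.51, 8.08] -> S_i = 9.92*0.95^i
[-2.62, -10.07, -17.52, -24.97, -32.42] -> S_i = -2.62 + -7.45*i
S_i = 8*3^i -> [8, 24, 72, 216, 648]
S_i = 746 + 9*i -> [746, 755, 764, 773, 782]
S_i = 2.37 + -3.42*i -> [2.37, -1.05, -4.47, -7.89, -11.31]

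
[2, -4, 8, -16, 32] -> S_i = 2*-2^i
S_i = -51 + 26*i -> [-51, -25, 1, 27, 53]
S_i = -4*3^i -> [-4, -12, -36, -108, -324]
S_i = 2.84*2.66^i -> [2.84, 7.55, 20.09, 53.45, 142.18]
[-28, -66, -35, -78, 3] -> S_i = Random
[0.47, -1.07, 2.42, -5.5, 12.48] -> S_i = 0.47*(-2.27)^i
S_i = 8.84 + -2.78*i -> [8.84, 6.06, 3.28, 0.5, -2.28]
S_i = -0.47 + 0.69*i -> [-0.47, 0.22, 0.91, 1.6, 2.29]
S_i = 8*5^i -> [8, 40, 200, 1000, 5000]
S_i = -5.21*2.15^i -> [-5.21, -11.2, -24.08, -51.78, -111.32]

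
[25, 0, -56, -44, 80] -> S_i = Random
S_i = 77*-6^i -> [77, -462, 2772, -16632, 99792]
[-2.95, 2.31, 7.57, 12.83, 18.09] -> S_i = -2.95 + 5.26*i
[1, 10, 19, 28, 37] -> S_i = 1 + 9*i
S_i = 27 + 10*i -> [27, 37, 47, 57, 67]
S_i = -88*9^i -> [-88, -792, -7128, -64152, -577368]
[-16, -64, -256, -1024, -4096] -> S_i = -16*4^i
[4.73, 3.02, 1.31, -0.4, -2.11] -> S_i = 4.73 + -1.71*i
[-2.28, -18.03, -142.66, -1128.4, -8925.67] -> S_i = -2.28*7.91^i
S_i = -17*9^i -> [-17, -153, -1377, -12393, -111537]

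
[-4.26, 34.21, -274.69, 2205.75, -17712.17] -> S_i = -4.26*(-8.03)^i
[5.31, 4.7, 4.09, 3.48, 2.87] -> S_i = 5.31 + -0.61*i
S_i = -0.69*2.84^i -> [-0.69, -1.96, -5.57, -15.81, -44.89]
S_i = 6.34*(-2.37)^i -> [6.34, -15.03, 35.61, -84.4, 200.02]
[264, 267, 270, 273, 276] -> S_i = 264 + 3*i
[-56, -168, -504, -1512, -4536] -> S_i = -56*3^i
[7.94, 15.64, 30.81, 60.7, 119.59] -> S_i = 7.94*1.97^i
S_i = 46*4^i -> [46, 184, 736, 2944, 11776]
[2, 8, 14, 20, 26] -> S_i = 2 + 6*i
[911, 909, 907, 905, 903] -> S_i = 911 + -2*i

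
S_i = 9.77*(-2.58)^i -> [9.77, -25.21, 65.03, -167.79, 432.89]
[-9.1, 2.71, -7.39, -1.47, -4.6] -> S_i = Random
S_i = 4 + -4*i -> [4, 0, -4, -8, -12]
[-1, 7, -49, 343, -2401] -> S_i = -1*-7^i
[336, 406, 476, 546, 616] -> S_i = 336 + 70*i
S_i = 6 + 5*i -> [6, 11, 16, 21, 26]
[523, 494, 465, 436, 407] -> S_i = 523 + -29*i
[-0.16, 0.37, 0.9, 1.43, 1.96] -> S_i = -0.16 + 0.53*i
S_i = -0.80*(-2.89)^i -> [-0.8, 2.31, -6.68, 19.31, -55.81]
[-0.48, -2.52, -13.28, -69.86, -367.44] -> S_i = -0.48*5.26^i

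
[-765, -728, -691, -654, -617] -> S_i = -765 + 37*i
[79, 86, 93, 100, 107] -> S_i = 79 + 7*i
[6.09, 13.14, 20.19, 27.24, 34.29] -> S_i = 6.09 + 7.05*i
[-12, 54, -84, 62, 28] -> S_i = Random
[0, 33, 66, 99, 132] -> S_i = 0 + 33*i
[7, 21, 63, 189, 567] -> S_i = 7*3^i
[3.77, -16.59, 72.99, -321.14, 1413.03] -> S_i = 3.77*(-4.40)^i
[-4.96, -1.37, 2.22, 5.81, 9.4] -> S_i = -4.96 + 3.59*i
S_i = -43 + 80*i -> [-43, 37, 117, 197, 277]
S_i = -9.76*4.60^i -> [-9.76, -44.9, -206.52, -950.0, -4370.0]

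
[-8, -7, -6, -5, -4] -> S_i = -8 + 1*i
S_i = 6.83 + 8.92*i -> [6.83, 15.75, 24.67, 33.59, 42.51]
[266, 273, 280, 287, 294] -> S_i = 266 + 7*i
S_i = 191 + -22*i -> [191, 169, 147, 125, 103]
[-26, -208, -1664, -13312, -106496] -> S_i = -26*8^i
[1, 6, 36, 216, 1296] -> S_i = 1*6^i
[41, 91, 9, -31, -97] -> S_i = Random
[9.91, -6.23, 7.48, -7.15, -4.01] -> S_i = Random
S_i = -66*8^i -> [-66, -528, -4224, -33792, -270336]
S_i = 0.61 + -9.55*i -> [0.61, -8.94, -18.49, -28.04, -37.59]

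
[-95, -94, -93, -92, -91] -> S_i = -95 + 1*i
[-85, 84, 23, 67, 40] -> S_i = Random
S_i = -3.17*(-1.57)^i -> [-3.17, 4.98, -7.81, 12.27, -19.26]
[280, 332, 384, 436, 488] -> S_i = 280 + 52*i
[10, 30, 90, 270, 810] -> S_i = 10*3^i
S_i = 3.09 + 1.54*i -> [3.09, 4.63, 6.17, 7.71, 9.25]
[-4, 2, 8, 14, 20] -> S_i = -4 + 6*i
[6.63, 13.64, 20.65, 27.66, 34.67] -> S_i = 6.63 + 7.01*i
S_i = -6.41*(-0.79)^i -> [-6.41, 5.06, -4.0, 3.16, -2.5]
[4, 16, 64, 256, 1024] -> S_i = 4*4^i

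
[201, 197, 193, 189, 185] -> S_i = 201 + -4*i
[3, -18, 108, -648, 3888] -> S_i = 3*-6^i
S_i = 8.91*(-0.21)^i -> [8.91, -1.87, 0.39, -0.08, 0.02]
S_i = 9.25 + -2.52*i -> [9.25, 6.73, 4.21, 1.69, -0.83]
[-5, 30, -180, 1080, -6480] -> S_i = -5*-6^i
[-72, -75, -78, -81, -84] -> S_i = -72 + -3*i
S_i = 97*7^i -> [97, 679, 4753, 33271, 232897]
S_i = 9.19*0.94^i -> [9.19, 8.64, 8.12, 7.63, 7.18]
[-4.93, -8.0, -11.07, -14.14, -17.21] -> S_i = -4.93 + -3.07*i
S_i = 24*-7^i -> [24, -168, 1176, -8232, 57624]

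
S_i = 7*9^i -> [7, 63, 567, 5103, 45927]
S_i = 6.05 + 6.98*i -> [6.05, 13.03, 20.01, 26.99, 33.97]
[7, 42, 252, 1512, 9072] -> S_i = 7*6^i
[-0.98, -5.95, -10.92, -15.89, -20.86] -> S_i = -0.98 + -4.97*i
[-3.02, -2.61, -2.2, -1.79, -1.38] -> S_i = -3.02 + 0.41*i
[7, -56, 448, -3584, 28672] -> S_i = 7*-8^i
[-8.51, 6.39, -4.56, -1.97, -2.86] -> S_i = Random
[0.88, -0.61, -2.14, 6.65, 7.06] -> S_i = Random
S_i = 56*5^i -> [56, 280, 1400, 7000, 35000]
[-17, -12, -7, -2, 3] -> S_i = -17 + 5*i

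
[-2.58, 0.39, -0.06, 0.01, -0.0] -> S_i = -2.58*(-0.15)^i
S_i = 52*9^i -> [52, 468, 4212, 37908, 341172]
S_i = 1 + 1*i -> [1, 2, 3, 4, 5]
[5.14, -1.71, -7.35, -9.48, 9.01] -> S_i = Random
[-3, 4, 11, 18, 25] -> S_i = -3 + 7*i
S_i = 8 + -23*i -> [8, -15, -38, -61, -84]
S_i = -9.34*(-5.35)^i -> [-9.34, 49.97, -267.33, 1430.24, -7651.77]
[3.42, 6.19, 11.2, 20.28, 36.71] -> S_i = 3.42*1.81^i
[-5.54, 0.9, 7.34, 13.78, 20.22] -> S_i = -5.54 + 6.44*i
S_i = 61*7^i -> [61, 427, 2989, 20923, 146461]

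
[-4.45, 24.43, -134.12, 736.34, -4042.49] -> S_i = -4.45*(-5.49)^i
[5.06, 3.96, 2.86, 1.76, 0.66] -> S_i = 5.06 + -1.10*i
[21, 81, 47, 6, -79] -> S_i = Random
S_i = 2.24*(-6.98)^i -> [2.24, -15.64, 109.13, -761.75, 5317.04]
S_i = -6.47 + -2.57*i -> [-6.47, -9.04, -11.61, -14.18, -16.75]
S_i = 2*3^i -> [2, 6, 18, 54, 162]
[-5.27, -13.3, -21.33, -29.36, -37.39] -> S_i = -5.27 + -8.03*i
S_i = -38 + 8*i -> [-38, -30, -22, -14, -6]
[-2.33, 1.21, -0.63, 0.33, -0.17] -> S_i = -2.33*(-0.52)^i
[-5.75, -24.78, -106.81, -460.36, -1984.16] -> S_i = -5.75*4.31^i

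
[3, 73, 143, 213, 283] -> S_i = 3 + 70*i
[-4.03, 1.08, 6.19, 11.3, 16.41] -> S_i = -4.03 + 5.11*i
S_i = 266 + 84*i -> [266, 350, 434, 518, 602]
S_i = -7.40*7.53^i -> [-7.4, -55.72, -419.59, -3159.49, -23790.94]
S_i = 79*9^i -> [79, 711, 6399, 57591, 518319]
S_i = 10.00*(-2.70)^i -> [10.0, -27.0, 72.9, -196.83, 531.44]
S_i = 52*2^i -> [52, 104, 208, 416, 832]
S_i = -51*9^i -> [-51, -459, -4131, -37179, -334611]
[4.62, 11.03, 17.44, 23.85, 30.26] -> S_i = 4.62 + 6.41*i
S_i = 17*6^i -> [17, 102, 612, 3672, 22032]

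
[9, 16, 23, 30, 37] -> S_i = 9 + 7*i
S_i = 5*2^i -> [5, 10, 20, 40, 80]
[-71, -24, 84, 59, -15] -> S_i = Random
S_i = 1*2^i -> [1, 2, 4, 8, 16]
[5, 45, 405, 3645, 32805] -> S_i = 5*9^i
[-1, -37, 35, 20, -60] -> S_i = Random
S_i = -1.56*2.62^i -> [-1.56, -4.09, -10.71, -28.06, -73.51]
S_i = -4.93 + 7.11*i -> [-4.93, 2.18, 9.29, 16.4, 23.51]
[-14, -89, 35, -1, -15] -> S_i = Random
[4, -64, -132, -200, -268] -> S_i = 4 + -68*i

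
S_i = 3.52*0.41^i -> [3.52, 1.44, 0.59, 0.24, 0.1]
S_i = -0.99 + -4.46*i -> [-0.99, -5.45, -9.91, -14.37, -18.83]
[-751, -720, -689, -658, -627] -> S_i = -751 + 31*i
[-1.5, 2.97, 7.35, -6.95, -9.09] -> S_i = Random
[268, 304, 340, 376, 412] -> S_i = 268 + 36*i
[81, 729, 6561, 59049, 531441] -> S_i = 81*9^i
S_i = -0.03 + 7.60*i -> [-0.03, 7.57, 15.17, 22.77, 30.37]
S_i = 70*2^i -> [70, 140, 280, 560, 1120]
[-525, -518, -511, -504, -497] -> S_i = -525 + 7*i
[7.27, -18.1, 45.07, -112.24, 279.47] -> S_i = 7.27*(-2.49)^i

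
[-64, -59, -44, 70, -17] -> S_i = Random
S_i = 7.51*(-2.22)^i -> [7.51, -16.67, 37.01, -82.17, 182.41]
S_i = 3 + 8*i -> [3, 11, 19, 27, 35]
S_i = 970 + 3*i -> [970, 973, 976, 979, 982]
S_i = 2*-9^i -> [2, -18, 162, -1458, 13122]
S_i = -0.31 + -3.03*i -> [-0.31, -3.34, -6.37, -9.4, -12.43]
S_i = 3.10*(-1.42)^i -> [3.1, -4.4, 6.25, -8.88, 12.6]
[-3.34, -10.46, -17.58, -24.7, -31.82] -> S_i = -3.34 + -7.12*i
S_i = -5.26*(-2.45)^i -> [-5.26, 12.89, -31.57, 77.35, -189.52]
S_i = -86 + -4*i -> [-86, -90, -94, -98, -102]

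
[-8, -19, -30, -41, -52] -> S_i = -8 + -11*i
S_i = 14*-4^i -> [14, -56, 224, -896, 3584]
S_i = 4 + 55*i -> [4, 59, 114, 169, 224]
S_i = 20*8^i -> [20, 160, 1280, 10240, 81920]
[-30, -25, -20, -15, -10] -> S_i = -30 + 5*i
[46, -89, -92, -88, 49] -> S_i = Random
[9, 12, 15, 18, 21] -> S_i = 9 + 3*i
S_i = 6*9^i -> [6, 54, 486, 4374, 39366]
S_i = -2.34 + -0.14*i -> [-2.34, -2.48, -2.62, -2.76, -2.9]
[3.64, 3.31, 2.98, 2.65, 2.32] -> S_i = 3.64 + -0.33*i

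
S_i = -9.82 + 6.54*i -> [-9.82, -3.28, 3.26, 9.8, 16.34]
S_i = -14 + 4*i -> [-14, -10, -6, -2, 2]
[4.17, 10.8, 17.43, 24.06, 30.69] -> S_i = 4.17 + 6.63*i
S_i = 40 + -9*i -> [40, 31, 22, 13, 4]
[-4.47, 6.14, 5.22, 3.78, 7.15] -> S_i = Random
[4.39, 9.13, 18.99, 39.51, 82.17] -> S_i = 4.39*2.08^i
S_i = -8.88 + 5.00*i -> [-8.88, -3.88, 1.12, 6.12, 11.12]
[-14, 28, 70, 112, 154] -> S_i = -14 + 42*i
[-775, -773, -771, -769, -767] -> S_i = -775 + 2*i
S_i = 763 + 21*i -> [763, 784, 805, 826, 847]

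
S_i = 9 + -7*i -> [9, 2, -5, -12, -19]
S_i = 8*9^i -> [8, 72, 648, 5832, 52488]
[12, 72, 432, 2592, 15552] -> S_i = 12*6^i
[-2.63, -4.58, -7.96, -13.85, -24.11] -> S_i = -2.63*1.74^i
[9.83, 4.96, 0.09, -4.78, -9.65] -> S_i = 9.83 + -4.87*i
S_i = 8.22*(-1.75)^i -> [8.22, -14.39, 25.17, -44.05, 77.09]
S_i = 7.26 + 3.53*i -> [7.26, 10.79, 14.32, 17.85, 21.38]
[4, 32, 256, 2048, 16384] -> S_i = 4*8^i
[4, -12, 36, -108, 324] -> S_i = 4*-3^i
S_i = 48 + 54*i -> [48, 102, 156, 210, 264]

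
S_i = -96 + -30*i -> [-96, -126, -156, -186, -216]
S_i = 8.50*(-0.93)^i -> [8.5, -7.9, 7.35, -6.84, 6.36]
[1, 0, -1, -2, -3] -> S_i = 1 + -1*i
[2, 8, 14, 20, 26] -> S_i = 2 + 6*i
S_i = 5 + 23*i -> [5, 28, 51, 74, 97]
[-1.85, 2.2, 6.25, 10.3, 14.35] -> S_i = -1.85 + 4.05*i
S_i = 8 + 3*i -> [8, 11, 14, 17, 20]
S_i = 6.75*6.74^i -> [6.75, 45.5, 306.64, 2066.73, 13929.75]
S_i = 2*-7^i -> [2, -14, 98, -686, 4802]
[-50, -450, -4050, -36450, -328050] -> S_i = -50*9^i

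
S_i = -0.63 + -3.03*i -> [-0.63, -3.66, -6.69, -9.72, -12.75]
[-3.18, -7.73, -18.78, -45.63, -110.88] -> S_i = -3.18*2.43^i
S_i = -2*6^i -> [-2, -12, -72, -432, -2592]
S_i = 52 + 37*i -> [52, 89, 126, 163, 200]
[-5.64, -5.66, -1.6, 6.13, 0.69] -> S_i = Random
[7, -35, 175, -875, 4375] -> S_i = 7*-5^i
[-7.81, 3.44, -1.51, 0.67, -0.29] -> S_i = -7.81*(-0.44)^i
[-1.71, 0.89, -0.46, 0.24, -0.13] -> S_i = -1.71*(-0.52)^i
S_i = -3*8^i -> [-3, -24, -192, -1536, -12288]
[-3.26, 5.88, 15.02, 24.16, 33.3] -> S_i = -3.26 + 9.14*i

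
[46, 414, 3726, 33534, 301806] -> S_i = 46*9^i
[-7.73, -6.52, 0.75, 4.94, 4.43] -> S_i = Random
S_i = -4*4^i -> [-4, -16, -64, -256, -1024]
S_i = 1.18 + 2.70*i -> [1.18, 3.88, 6.58, 9.28, 11.98]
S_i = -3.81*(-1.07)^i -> [-3.81, 4.08, -4.36, 4.67, -4.99]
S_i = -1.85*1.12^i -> [-1.85, -2.07, -2.32, -2.6, -2.91]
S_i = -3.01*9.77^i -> [-3.01, -29.41, -287.31, -2807.05, -27424.88]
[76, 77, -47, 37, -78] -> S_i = Random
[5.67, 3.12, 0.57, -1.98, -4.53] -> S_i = 5.67 + -2.55*i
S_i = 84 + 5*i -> [84, 89, 94, 99, 104]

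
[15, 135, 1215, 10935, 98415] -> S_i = 15*9^i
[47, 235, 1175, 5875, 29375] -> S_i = 47*5^i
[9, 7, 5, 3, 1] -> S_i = 9 + -2*i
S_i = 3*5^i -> [3, 15, 75, 375, 1875]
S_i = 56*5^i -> [56, 280, 1400, 7000, 35000]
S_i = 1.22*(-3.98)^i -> [1.22, -4.86, 19.33, -76.91, 306.12]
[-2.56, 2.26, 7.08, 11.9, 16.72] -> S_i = -2.56 + 4.82*i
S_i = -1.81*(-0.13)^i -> [-1.81, 0.24, -0.03, 0.0, -0.0]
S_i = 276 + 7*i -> [276, 283, 290, 297, 304]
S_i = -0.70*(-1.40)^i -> [-0.7, 0.98, -1.37, 1.92, -2.69]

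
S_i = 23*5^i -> [23, 115, 575, 2875, 14375]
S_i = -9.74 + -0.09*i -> [-9.74, -9.83, -9.92, -10.01, -10.1]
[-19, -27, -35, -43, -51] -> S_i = -19 + -8*i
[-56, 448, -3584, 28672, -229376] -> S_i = -56*-8^i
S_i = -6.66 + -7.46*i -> [-6.66, -14.12, -21.58, -29.04, -36.5]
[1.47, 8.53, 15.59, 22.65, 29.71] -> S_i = 1.47 + 7.06*i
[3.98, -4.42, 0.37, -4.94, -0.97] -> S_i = Random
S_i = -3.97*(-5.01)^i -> [-3.97, 19.89, -99.65, 499.23, -2501.16]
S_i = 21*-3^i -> [21, -63, 189, -567, 1701]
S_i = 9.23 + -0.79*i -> [9.23, 8.44, 7.65, 6.86, 6.07]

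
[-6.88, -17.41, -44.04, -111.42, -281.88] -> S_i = -6.88*2.53^i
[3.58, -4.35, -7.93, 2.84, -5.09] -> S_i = Random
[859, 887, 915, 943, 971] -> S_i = 859 + 28*i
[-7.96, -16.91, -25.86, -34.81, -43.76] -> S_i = -7.96 + -8.95*i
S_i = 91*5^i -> [91, 455, 2275, 11375, 56875]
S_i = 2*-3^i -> [2, -6, 18, -54, 162]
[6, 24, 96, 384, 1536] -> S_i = 6*4^i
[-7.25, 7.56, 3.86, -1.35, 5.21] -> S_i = Random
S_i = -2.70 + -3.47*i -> [-2.7, -6.17, -9.64, -13.11, -16.58]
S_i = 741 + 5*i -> [741, 746, 751, 756, 761]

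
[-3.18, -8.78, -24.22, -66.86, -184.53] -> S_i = -3.18*2.76^i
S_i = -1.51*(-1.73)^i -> [-1.51, 2.61, -4.52, 7.82, -13.53]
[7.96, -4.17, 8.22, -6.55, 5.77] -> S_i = Random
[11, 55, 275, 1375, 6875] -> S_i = 11*5^i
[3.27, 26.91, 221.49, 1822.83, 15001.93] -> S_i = 3.27*8.23^i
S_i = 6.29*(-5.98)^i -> [6.29, -37.61, 224.93, -1345.1, 8043.69]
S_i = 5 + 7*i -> [5, 12, 19, 26, 33]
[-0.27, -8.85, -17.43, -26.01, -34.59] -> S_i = -0.27 + -8.58*i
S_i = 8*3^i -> [8, 24, 72, 216, 648]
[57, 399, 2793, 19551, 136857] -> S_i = 57*7^i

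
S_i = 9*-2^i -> [9, -18, 36, -72, 144]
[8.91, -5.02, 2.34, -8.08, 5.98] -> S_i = Random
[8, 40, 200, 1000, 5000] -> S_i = 8*5^i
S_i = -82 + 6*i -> [-82, -76, -70, -64, -58]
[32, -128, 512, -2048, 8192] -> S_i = 32*-4^i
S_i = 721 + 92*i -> [721, 813, 905, 997, 1089]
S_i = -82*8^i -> [-82, -656, -5248, -41984, -335872]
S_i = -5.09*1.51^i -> [-5.09, -7.69, -11.61, -17.52, -26.46]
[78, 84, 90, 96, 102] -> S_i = 78 + 6*i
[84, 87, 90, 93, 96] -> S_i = 84 + 3*i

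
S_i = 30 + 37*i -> [30, 67, 104, 141, 178]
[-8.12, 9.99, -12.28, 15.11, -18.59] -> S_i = -8.12*(-1.23)^i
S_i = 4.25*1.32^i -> [4.25, 5.61, 7.41, 9.77, 12.9]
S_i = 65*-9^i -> [65, -585, 5265, -47385, 426465]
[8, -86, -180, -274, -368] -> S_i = 8 + -94*i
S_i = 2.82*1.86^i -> [2.82, 5.25, 9.76, 18.15, 33.75]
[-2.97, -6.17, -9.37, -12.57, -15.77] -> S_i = -2.97 + -3.20*i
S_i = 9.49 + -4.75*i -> [9.49, 4.74, -0.01, -4.76, -9.51]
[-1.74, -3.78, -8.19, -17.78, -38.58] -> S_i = -1.74*2.17^i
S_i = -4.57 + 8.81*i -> [-4.57, 4.24, 13.05, 21.86, 30.67]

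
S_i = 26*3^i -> [26, 78, 234, 702, 2106]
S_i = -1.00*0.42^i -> [-1.0, -0.42, -0.18, -0.07, -0.03]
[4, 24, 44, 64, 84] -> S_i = 4 + 20*i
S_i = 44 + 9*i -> [44, 53, 62, 71, 80]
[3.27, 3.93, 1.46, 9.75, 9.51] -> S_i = Random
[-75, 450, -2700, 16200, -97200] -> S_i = -75*-6^i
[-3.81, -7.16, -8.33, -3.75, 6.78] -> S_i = Random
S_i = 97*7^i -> [97, 679, 4753, 33271, 232897]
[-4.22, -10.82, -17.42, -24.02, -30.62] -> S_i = -4.22 + -6.60*i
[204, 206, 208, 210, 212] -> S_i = 204 + 2*i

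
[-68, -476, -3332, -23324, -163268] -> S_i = -68*7^i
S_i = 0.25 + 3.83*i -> [0.25, 4.08, 7.91, 11.74, 15.57]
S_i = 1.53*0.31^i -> [1.53, 0.47, 0.15, 0.05, 0.01]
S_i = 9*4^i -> [9, 36, 144, 576, 2304]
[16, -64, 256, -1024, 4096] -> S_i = 16*-4^i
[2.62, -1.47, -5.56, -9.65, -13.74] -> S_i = 2.62 + -4.09*i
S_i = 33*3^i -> [33, 99, 297, 891, 2673]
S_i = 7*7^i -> [7, 49, 343, 2401, 16807]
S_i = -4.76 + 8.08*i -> [-4.76, 3.32, 11.4, 19.48, 27.56]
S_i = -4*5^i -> [-4, -20, -100, -500, -2500]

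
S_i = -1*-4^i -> [-1, 4, -16, 64, -256]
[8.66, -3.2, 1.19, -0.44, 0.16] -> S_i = 8.66*(-0.37)^i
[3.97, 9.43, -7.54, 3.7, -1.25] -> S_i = Random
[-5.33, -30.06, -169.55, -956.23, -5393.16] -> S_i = -5.33*5.64^i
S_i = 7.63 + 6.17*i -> [7.63, 13.8, 19.97, 26.14, 32.31]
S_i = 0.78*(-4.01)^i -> [0.78, -3.13, 12.54, -50.3, 201.68]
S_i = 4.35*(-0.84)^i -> [4.35, -3.65, 3.07, -2.58, 2.17]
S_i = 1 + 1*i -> [1, 2, 3, 4, 5]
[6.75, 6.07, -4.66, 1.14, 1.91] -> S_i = Random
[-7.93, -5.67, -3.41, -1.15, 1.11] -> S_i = -7.93 + 2.26*i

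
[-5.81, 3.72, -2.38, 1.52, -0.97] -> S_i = -5.81*(-0.64)^i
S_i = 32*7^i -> [32, 224, 1568, 10976, 76832]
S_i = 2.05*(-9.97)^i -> [2.05, -20.44, 203.77, -2031.61, 20255.1]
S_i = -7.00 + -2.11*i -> [-7.0, -9.11, -11.22, -13.33, -15.44]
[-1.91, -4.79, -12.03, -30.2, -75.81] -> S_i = -1.91*2.51^i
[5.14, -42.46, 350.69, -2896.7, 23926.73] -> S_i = 5.14*(-8.26)^i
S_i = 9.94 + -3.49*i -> [9.94, 6.45, 2.96, -0.53, -4.02]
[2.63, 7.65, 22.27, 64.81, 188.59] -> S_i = 2.63*2.91^i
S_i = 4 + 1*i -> [4, 5, 6, 7, 8]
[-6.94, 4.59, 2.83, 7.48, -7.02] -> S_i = Random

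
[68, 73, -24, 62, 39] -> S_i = Random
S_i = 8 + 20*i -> [8, 28, 48, 68, 88]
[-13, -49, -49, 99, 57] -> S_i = Random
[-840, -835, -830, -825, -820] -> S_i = -840 + 5*i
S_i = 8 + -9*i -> [8, -1, -10, -19, -28]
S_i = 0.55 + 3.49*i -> [0.55, 4.04, 7.53, 11.02, 14.51]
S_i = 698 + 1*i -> [698, 699, 700, 701, 702]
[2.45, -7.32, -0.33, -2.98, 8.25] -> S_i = Random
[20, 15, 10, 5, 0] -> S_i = 20 + -5*i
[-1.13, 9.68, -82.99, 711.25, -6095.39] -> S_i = -1.13*(-8.57)^i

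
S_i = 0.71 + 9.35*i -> [0.71, 10.06, 19.41, 28.76, 38.11]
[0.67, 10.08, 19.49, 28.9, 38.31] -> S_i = 0.67 + 9.41*i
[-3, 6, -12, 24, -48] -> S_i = -3*-2^i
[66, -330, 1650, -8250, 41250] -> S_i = 66*-5^i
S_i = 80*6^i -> [80, 480, 2880, 17280, 103680]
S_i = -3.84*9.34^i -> [-3.84, -35.87, -334.98, -3128.76, -29222.59]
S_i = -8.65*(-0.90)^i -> [-8.65, 7.78, -7.01, 6.31, -5.68]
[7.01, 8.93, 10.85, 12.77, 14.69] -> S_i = 7.01 + 1.92*i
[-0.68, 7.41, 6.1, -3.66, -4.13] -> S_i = Random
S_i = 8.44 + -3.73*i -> [8.44, 4.71, 0.98, -2.75, -6.48]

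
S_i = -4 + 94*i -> [-4, 90, 184, 278, 372]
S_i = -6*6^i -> [-6, -36, -216, -1296, -7776]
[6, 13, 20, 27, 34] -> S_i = 6 + 7*i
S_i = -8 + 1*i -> [-8, -7, -6, -5, -4]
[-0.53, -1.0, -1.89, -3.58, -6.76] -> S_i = -0.53*1.89^i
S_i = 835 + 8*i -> [835, 843, 851, 859, 867]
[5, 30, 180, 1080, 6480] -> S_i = 5*6^i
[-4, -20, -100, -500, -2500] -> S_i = -4*5^i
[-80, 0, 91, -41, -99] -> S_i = Random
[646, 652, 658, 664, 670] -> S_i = 646 + 6*i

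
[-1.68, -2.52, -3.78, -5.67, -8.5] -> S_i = -1.68*1.50^i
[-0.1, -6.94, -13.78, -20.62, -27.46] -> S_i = -0.10 + -6.84*i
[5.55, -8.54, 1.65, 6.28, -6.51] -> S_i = Random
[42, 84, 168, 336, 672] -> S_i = 42*2^i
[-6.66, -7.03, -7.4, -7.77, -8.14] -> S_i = -6.66 + -0.37*i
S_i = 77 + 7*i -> [77, 84, 91, 98, 105]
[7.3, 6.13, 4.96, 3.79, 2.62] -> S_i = 7.30 + -1.17*i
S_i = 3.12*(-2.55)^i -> [3.12, -7.96, 20.29, -51.73, 131.92]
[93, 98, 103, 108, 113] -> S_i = 93 + 5*i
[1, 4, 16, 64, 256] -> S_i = 1*4^i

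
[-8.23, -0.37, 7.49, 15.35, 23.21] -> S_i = -8.23 + 7.86*i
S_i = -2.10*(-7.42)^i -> [-2.1, 15.58, -115.62, 857.89, -6365.54]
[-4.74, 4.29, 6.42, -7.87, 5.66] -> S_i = Random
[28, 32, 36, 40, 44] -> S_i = 28 + 4*i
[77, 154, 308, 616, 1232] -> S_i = 77*2^i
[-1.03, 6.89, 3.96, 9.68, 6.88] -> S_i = Random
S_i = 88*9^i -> [88, 792, 7128, 64152, 577368]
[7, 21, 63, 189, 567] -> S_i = 7*3^i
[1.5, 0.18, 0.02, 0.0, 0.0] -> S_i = 1.50*0.12^i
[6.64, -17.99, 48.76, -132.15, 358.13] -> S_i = 6.64*(-2.71)^i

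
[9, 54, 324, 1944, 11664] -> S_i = 9*6^i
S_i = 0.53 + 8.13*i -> [0.53, 8.66, 16.79, 24.92, 33.05]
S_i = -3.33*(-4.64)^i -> [-3.33, 15.45, -71.69, 332.66, -1543.53]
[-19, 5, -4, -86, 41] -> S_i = Random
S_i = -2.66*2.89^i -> [-2.66, -7.69, -22.22, -64.21, -185.56]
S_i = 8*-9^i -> [8, -72, 648, -5832, 52488]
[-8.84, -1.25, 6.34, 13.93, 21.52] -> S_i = -8.84 + 7.59*i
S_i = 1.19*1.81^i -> [1.19, 2.15, 3.9, 7.06, 12.77]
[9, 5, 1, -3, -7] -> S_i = 9 + -4*i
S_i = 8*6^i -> [8, 48, 288, 1728, 10368]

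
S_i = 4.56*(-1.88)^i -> [4.56, -8.57, 16.12, -30.3, 56.96]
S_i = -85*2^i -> [-85, -170, -340, -680, -1360]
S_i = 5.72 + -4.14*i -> [5.72, 1.58, -2.56, -6.7, -10.84]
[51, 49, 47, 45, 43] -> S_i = 51 + -2*i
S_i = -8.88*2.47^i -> [-8.88, -21.93, -54.18, -133.81, -330.52]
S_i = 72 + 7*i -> [72, 79, 86, 93, 100]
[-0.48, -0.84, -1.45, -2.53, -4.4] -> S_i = -0.48*1.74^i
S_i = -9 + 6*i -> [-9, -3, 3, 9, 15]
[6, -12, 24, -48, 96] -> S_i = 6*-2^i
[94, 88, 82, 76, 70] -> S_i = 94 + -6*i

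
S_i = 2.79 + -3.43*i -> [2.79, -0.64, -4.07, -7.5, -10.93]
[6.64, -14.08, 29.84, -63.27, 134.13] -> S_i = 6.64*(-2.12)^i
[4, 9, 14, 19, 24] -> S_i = 4 + 5*i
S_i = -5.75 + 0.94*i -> [-5.75, -4.81, -3.87, -2.93, -1.99]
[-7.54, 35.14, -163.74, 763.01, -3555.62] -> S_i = -7.54*(-4.66)^i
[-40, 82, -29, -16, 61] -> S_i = Random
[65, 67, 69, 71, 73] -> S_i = 65 + 2*i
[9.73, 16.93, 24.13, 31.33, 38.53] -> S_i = 9.73 + 7.20*i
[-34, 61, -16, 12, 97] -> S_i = Random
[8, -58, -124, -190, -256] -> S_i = 8 + -66*i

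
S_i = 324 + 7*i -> [324, 331, 338, 345, 352]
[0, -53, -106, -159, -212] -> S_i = 0 + -53*i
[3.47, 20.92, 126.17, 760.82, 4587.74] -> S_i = 3.47*6.03^i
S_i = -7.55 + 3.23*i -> [-7.55, -4.32, -1.09, 2.14, 5.37]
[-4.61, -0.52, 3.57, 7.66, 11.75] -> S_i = -4.61 + 4.09*i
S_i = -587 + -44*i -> [-587, -631, -675, -719, -763]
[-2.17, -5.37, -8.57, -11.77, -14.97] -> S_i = -2.17 + -3.20*i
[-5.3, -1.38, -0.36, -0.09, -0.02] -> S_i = -5.30*0.26^i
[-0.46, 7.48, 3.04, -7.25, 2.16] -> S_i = Random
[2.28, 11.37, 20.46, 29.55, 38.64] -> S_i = 2.28 + 9.09*i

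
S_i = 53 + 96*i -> [53, 149, 245, 341, 437]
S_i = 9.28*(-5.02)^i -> [9.28, -46.59, 233.86, -1173.98, 5893.36]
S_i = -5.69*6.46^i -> [-5.69, -36.76, -237.45, -1533.95, -9909.29]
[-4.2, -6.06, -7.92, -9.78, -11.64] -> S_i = -4.20 + -1.86*i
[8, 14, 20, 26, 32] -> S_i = 8 + 6*i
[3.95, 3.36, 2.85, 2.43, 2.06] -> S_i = 3.95*0.85^i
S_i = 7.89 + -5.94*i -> [7.89, 1.95, -3.99, -9.93, -15.87]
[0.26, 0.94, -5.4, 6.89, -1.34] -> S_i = Random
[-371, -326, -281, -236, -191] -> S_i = -371 + 45*i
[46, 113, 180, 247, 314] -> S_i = 46 + 67*i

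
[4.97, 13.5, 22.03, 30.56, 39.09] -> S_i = 4.97 + 8.53*i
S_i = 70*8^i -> [70, 560, 4480, 35840, 286720]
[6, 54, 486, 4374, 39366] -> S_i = 6*9^i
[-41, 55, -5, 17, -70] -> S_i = Random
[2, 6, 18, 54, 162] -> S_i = 2*3^i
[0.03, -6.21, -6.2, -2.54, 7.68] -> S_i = Random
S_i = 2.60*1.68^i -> [2.6, 4.37, 7.34, 12.33, 20.71]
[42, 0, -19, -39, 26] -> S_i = Random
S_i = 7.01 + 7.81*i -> [7.01, 14.82, 22.63, 30.44, 38.25]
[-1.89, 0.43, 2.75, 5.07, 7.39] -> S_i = -1.89 + 2.32*i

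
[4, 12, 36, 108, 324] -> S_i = 4*3^i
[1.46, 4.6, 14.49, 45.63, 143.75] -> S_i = 1.46*3.15^i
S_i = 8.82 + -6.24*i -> [8.82, 2.58, -3.66, -9.9, -16.14]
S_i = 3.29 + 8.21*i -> [3.29, 11.5, 19.71, 27.92, 36.13]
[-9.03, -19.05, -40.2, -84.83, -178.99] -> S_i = -9.03*2.11^i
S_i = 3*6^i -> [3, 18, 108, 648, 3888]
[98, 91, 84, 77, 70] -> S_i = 98 + -7*i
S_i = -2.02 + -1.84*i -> [-2.02, -3.86, -5.7, -7.54, -9.38]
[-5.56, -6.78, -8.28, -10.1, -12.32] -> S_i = -5.56*1.22^i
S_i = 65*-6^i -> [65, -390, 2340, -14040, 84240]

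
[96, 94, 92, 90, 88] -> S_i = 96 + -2*i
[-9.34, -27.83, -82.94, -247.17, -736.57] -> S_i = -9.34*2.98^i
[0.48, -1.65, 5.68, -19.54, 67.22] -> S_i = 0.48*(-3.44)^i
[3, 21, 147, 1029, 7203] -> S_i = 3*7^i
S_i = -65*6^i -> [-65, -390, -2340, -14040, -84240]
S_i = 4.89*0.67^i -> [4.89, 3.28, 2.2, 1.47, 0.99]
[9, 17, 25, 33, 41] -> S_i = 9 + 8*i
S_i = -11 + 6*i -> [-11, -5, 1, 7, 13]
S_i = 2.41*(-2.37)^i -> [2.41, -5.71, 13.54, -32.08, 76.03]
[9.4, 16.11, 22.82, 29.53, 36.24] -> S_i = 9.40 + 6.71*i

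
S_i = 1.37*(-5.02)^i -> [1.37, -6.88, 34.52, -173.31, 870.03]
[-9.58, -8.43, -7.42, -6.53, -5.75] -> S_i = -9.58*0.88^i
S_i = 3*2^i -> [3, 6, 12, 24, 48]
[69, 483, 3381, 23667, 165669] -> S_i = 69*7^i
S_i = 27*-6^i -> [27, -162, 972, -5832, 34992]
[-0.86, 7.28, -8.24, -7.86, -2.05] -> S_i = Random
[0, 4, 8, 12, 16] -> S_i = 0 + 4*i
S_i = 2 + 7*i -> [2, 9, 16, 23, 30]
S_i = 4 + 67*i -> [4, 71, 138, 205, 272]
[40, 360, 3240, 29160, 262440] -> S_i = 40*9^i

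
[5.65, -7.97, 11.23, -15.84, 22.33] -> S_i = 5.65*(-1.41)^i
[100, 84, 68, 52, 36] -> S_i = 100 + -16*i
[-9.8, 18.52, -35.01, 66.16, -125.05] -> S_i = -9.80*(-1.89)^i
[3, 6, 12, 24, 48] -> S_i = 3*2^i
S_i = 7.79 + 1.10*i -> [7.79, 8.89, 9.99, 11.09, 12.19]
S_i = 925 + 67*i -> [925, 992, 1059, 1126, 1193]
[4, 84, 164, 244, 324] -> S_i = 4 + 80*i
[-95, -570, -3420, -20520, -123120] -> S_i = -95*6^i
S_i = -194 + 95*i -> [-194, -99, -4, 91, 186]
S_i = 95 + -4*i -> [95, 91, 87, 83, 79]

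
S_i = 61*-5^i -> [61, -305, 1525, -7625, 38125]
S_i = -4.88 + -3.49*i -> [-4.88, -8.37, -11.86, -15.35, -18.84]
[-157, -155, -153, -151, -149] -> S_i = -157 + 2*i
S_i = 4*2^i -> [4, 8, 16, 32, 64]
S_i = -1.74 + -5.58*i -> [-1.74, -7.32, -12.9, -18.48, -24.06]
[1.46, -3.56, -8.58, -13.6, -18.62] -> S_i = 1.46 + -5.02*i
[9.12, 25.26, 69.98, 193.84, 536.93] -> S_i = 9.12*2.77^i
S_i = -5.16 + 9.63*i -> [-5.16, 4.47, 14.1, 23.73, 33.36]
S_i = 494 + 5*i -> [494, 499, 504, 509, 514]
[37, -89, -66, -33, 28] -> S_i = Random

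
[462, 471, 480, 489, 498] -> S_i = 462 + 9*i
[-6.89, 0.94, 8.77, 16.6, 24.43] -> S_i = -6.89 + 7.83*i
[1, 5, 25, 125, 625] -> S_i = 1*5^i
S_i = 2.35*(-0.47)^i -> [2.35, -1.1, 0.52, -0.24, 0.11]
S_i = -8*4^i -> [-8, -32, -128, -512, -2048]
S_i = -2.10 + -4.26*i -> [-2.1, -6.36, -10.62, -14.88, -19.14]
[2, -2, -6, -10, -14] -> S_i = 2 + -4*i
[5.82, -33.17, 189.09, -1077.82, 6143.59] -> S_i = 5.82*(-5.70)^i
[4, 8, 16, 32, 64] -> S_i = 4*2^i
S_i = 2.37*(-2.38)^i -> [2.37, -5.64, 13.42, -31.95, 76.04]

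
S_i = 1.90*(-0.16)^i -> [1.9, -0.3, 0.05, -0.01, 0.0]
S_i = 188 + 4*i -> [188, 192, 196, 200, 204]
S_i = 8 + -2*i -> [8, 6, 4, 2, 0]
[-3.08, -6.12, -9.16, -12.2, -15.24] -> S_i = -3.08 + -3.04*i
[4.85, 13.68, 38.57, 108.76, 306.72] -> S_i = 4.85*2.82^i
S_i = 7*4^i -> [7, 28, 112, 448, 1792]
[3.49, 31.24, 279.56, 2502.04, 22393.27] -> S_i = 3.49*8.95^i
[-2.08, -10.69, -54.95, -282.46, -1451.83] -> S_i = -2.08*5.14^i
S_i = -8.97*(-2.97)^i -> [-8.97, 26.64, -79.12, 235.0, -697.94]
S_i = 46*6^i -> [46, 276, 1656, 9936, 59616]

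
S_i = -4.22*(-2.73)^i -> [-4.22, 11.52, -31.45, 85.86, -234.4]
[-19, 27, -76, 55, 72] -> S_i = Random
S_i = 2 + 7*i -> [2, 9, 16, 23, 30]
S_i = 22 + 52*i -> [22, 74, 126, 178, 230]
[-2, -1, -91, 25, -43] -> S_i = Random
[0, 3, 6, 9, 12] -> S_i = 0 + 3*i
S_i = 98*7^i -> [98, 686, 4802, 33614, 235298]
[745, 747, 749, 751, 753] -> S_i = 745 + 2*i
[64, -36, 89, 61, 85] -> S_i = Random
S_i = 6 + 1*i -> [6, 7, 8, 9, 10]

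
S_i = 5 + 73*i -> [5, 78, 151, 224, 297]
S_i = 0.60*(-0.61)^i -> [0.6, -0.37, 0.22, -0.14, 0.08]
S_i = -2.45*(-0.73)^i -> [-2.45, 1.79, -1.31, 0.95, -0.7]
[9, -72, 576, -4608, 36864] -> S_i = 9*-8^i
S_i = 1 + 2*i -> [1, 3, 5, 7, 9]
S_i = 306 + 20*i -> [306, 326, 346, 366, 386]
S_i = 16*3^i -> [16, 48, 144, 432, 1296]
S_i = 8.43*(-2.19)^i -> [8.43, -18.46, 40.43, -88.54, 193.91]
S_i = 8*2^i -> [8, 16, 32, 64, 128]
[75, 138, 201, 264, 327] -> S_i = 75 + 63*i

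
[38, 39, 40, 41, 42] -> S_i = 38 + 1*i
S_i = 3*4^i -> [3, 12, 48, 192, 768]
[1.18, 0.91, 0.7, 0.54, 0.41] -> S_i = 1.18*0.77^i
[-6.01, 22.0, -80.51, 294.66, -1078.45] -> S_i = -6.01*(-3.66)^i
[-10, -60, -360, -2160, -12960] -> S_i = -10*6^i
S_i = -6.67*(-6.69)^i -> [-6.67, 44.62, -298.52, 1997.12, -13360.73]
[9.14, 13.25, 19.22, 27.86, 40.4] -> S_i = 9.14*1.45^i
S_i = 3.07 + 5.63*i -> [3.07, 8.7, 14.33, 19.96, 25.59]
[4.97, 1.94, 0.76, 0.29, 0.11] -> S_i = 4.97*0.39^i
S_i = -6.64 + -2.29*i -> [-6.64, -8.93, -11.22, -13.51, -15.8]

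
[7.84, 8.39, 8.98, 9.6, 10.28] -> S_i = 7.84*1.07^i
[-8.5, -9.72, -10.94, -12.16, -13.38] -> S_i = -8.50 + -1.22*i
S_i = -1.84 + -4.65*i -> [-1.84, -6.49, -11.14, -15.79, -20.44]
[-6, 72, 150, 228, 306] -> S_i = -6 + 78*i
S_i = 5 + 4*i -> [5, 9, 13, 17, 21]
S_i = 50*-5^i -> [50, -250, 1250, -6250, 31250]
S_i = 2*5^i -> [2, 10, 50, 250, 1250]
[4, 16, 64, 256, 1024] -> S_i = 4*4^i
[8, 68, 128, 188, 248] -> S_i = 8 + 60*i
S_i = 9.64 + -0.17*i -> [9.64, 9.47, 9.3, 9.13, 8.96]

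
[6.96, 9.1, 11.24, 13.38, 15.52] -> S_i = 6.96 + 2.14*i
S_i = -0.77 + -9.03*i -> [-0.77, -9.8, -18.83, -27.86, -36.89]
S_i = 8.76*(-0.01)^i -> [8.76, -0.09, 0.0, -0.0, 0.0]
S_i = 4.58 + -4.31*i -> [4.58, 0.27, -4.04, -8.35, -12.66]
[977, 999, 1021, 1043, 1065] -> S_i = 977 + 22*i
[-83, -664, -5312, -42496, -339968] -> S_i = -83*8^i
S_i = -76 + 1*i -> [-76, -75, -74, -73, -72]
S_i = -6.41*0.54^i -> [-6.41, -3.46, -1.87, -1.01, -0.55]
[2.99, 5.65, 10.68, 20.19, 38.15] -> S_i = 2.99*1.89^i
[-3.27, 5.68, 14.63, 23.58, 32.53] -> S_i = -3.27 + 8.95*i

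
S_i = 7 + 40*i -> [7, 47, 87, 127, 167]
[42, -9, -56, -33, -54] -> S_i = Random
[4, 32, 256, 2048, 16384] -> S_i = 4*8^i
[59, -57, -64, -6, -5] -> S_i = Random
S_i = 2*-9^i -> [2, -18, 162, -1458, 13122]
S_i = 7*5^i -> [7, 35, 175, 875, 4375]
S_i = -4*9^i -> [-4, -36, -324, -2916, -26244]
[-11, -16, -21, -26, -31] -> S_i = -11 + -5*i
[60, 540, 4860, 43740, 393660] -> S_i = 60*9^i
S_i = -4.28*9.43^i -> [-4.28, -40.36, -380.6, -3589.04, -33844.69]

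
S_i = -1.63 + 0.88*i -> [-1.63, -0.75, 0.13, 1.01, 1.89]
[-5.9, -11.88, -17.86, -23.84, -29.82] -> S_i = -5.90 + -5.98*i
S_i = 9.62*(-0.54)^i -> [9.62, -5.19, 2.81, -1.51, 0.82]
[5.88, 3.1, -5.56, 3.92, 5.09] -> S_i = Random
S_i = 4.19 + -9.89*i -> [4.19, -5.7, -15.59, -25.48, -35.37]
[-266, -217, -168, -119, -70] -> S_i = -266 + 49*i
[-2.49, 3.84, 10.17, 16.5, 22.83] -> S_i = -2.49 + 6.33*i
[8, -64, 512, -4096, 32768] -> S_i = 8*-8^i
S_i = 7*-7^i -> [7, -49, 343, -2401, 16807]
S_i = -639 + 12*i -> [-639, -627, -615, -603, -591]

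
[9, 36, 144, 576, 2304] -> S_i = 9*4^i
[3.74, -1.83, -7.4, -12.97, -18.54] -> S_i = 3.74 + -5.57*i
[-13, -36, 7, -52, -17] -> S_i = Random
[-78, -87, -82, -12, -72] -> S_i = Random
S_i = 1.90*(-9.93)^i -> [1.9, -18.87, 187.35, -1860.38, 18473.56]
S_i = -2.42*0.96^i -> [-2.42, -2.32, -2.23, -2.14, -2.06]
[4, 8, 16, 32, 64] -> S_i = 4*2^i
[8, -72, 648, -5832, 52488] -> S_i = 8*-9^i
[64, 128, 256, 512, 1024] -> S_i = 64*2^i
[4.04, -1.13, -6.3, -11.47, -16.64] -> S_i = 4.04 + -5.17*i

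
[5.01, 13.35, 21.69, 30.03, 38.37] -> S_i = 5.01 + 8.34*i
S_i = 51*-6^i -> [51, -306, 1836, -11016, 66096]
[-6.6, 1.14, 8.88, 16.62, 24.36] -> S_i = -6.60 + 7.74*i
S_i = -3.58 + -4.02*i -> [-3.58, -7.6, -11.62, -15.64, -19.66]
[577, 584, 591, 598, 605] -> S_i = 577 + 7*i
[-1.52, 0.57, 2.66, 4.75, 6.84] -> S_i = -1.52 + 2.09*i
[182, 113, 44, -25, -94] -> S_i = 182 + -69*i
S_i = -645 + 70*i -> [-645, -575, -505, -435, -365]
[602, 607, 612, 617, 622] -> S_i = 602 + 5*i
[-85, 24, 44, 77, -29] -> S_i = Random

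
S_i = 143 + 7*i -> [143, 150, 157, 164, 171]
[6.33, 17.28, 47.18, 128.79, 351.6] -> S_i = 6.33*2.73^i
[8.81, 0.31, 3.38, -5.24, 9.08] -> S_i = Random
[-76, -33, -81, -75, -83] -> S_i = Random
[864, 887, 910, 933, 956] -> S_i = 864 + 23*i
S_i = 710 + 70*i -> [710, 780, 850, 920, 990]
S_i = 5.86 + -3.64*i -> [5.86, 2.22, -1.42, -5.06, -8.7]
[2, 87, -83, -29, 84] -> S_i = Random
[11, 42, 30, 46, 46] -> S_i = Random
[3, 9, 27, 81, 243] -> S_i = 3*3^i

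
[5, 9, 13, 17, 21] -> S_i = 5 + 4*i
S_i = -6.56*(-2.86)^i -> [-6.56, 18.76, -53.66, 153.46, -438.9]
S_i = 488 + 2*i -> [488, 490, 492, 494, 496]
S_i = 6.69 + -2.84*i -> [6.69, 3.85, 1.01, -1.83, -4.67]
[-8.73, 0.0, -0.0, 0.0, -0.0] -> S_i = -8.73*-0.00^i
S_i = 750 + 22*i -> [750, 772, 794, 816, 838]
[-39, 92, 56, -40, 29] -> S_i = Random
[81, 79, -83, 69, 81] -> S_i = Random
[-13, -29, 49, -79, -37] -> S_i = Random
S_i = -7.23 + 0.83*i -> [-7.23, -6.4, -5.57, -4.74, -3.91]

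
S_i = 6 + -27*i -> [6, -21, -48, -75, -102]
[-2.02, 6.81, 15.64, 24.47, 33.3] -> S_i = -2.02 + 8.83*i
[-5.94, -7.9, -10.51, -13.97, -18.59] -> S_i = -5.94*1.33^i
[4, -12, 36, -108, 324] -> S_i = 4*-3^i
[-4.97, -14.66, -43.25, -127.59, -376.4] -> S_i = -4.97*2.95^i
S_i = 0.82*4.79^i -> [0.82, 3.93, 18.81, 90.12, 431.67]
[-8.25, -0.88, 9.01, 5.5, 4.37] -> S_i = Random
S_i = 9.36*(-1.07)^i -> [9.36, -10.02, 10.72, -11.47, 12.27]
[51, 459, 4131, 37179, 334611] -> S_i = 51*9^i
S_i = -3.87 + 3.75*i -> [-3.87, -0.12, 3.63, 7.38, 11.13]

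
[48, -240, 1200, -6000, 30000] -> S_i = 48*-5^i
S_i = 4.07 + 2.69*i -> [4.07, 6.76, 9.45, 12.14, 14.83]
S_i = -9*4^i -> [-9, -36, -144, -576, -2304]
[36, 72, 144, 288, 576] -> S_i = 36*2^i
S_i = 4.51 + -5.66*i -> [4.51, -1.15, -6.81, -12.47, -18.13]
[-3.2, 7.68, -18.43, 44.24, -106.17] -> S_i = -3.20*(-2.40)^i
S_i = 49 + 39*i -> [49, 88, 127, 166, 205]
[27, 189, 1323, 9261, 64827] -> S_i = 27*7^i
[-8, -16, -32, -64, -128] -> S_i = -8*2^i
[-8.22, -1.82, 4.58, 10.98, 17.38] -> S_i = -8.22 + 6.40*i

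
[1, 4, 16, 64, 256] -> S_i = 1*4^i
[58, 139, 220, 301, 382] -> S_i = 58 + 81*i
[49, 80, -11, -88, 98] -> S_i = Random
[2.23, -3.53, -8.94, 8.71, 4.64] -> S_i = Random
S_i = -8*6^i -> [-8, -48, -288, -1728, -10368]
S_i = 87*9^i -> [87, 783, 7047, 63423, 570807]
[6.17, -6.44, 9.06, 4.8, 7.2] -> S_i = Random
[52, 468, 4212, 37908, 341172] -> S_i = 52*9^i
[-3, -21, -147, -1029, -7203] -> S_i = -3*7^i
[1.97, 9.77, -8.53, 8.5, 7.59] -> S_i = Random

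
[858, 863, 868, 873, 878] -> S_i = 858 + 5*i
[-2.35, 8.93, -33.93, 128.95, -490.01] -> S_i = -2.35*(-3.80)^i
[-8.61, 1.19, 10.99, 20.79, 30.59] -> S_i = -8.61 + 9.80*i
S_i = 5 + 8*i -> [5, 13, 21, 29, 37]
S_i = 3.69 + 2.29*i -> [3.69, 5.98, 8.27, 10.56, 12.85]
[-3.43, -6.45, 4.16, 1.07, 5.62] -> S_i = Random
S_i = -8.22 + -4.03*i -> [-8.22, -12.25, -16.28, -20.31, -24.34]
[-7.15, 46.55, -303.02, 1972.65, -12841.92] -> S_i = -7.15*(-6.51)^i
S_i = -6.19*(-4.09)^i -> [-6.19, 25.32, -103.55, 423.51, -1732.14]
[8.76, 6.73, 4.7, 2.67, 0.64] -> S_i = 8.76 + -2.03*i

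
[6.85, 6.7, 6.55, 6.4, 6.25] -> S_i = 6.85 + -0.15*i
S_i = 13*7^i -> [13, 91, 637, 4459, 31213]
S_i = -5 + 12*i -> [-5, 7, 19, 31, 43]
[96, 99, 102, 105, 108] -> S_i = 96 + 3*i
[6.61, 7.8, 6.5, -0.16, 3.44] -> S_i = Random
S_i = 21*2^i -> [21, 42, 84, 168, 336]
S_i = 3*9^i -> [3, 27, 243, 2187, 19683]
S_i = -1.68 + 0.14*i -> [-1.68, -1.54, -1.4, -1.26, -1.12]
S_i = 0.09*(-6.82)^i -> [0.09, -0.61, 4.19, -28.55, 194.71]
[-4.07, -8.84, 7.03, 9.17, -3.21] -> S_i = Random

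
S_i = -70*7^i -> [-70, -490, -3430, -24010, -168070]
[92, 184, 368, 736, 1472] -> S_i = 92*2^i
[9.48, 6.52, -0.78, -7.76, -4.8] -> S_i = Random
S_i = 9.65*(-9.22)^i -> [9.65, -88.97, 820.33, -7563.45, 69735.03]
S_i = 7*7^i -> [7, 49, 343, 2401, 16807]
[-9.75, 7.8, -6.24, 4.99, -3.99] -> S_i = -9.75*(-0.80)^i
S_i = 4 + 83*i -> [4, 87, 170, 253, 336]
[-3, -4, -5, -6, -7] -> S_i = -3 + -1*i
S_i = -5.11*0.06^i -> [-5.11, -0.31, -0.02, -0.0, -0.0]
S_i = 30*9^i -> [30, 270, 2430, 21870, 196830]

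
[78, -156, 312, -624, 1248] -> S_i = 78*-2^i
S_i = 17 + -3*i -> [17, 14, 11, 8, 5]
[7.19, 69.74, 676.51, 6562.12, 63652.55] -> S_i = 7.19*9.70^i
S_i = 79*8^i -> [79, 632, 5056, 40448, 323584]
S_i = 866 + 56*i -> [866, 922, 978, 1034, 1090]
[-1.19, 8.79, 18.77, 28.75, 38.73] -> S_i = -1.19 + 9.98*i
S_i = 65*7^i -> [65, 455, 3185, 22295, 156065]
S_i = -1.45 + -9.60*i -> [-1.45, -11.05, -20.65, -30.25, -39.85]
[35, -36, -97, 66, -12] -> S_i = Random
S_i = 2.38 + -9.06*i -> [2.38, -6.68, -15.74, -24.8, -33.86]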